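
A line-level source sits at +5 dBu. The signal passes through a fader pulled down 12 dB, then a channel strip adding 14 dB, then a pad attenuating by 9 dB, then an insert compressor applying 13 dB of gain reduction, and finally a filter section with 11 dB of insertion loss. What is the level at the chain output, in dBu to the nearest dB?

Gain stages sum in dB:
+5 − 12 + 14 − 9 − 13 − 11 = -26 dBu.

-26 dBu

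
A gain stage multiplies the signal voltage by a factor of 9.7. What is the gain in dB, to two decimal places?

19.74 dB

Voltage is an amplitude quantity, so gain = 20·log₁₀(V_out/V_in).
20·log₁₀(9.7) = 19.74 dB.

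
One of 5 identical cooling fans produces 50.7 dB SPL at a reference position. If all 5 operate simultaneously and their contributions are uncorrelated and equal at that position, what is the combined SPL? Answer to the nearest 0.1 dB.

5 equal incoherent sources raise the level by 10·log₁₀(5) = 6.99 dB.
L_total = 50.7 + 6.99 = 57.7 dB SPL.

57.7 dB SPL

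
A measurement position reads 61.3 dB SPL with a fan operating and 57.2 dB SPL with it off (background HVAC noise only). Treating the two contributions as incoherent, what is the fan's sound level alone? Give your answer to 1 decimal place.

59.2 dB SPL

Remove the background by subtracting linear intensities:
L_src = 10·log₁₀(10^(61.3/10) − 10^(57.2/10)) = 10·log₁₀(824200) = 59.2 dB SPL.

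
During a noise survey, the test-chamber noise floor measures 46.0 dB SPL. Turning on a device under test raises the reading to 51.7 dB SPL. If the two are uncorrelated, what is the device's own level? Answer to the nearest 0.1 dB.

Remove the background by subtracting linear intensities:
L_src = 10·log₁₀(10^(51.7/10) − 10^(46.0/10)) = 10·log₁₀(108100) = 50.3 dB SPL.

50.3 dB SPL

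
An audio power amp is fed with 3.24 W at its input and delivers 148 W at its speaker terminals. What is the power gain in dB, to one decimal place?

16.6 dB

Power ratio → dB uses the 10·log₁₀ form:
10·log₁₀(148/3.24) = 10·log₁₀(45.68) = 16.6 dB.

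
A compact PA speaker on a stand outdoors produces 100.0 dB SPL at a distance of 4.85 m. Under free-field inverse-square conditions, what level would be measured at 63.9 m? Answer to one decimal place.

Inverse-square spreading gives ΔL = −20·log₁₀(d₂/d₁).
ΔL = −20·log₁₀(63.9/4.85) = -22.40 dB, so L₂ = 100.0 + (-22.40) = 77.6 dB SPL.

77.6 dB SPL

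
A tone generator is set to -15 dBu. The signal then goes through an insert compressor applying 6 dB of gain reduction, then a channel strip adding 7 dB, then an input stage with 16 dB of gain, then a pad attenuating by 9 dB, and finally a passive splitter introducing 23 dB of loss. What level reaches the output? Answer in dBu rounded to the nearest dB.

-30 dBu

Gain stages sum in dB:
-15 − 6 + 7 + 16 − 9 − 23 = -30 dBu.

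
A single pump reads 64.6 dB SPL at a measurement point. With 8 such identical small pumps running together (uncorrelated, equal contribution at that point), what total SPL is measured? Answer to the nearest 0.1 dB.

73.6 dB SPL

8 equal incoherent sources raise the level by 10·log₁₀(8) = 9.03 dB.
L_total = 64.6 + 9.03 = 73.6 dB SPL.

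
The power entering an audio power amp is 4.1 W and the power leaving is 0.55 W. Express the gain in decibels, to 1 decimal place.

-8.7 dB

Power is a power quantity, so gain = 10·log₁₀(P_out/P_in).
10·log₁₀(0.55/4.1) = 10·log₁₀(0.1341) = -8.7 dB.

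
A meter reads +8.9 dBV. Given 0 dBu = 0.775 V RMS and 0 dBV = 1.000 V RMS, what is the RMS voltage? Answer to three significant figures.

V = 1.000 V × 10^(+8.9/20).
= 1.000 × 2.786 = 2.79 V.

2.79 V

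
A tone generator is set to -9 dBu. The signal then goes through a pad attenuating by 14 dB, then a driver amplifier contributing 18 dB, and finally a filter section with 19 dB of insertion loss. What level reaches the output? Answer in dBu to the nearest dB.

Gain stages sum in dB:
-9 − 14 + 18 − 19 = -24 dBu.

-24 dBu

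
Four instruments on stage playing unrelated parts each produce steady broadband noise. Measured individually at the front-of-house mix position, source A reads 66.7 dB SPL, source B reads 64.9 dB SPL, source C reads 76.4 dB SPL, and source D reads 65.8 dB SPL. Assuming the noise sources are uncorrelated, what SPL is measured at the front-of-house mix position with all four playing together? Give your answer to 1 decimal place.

Add the sources as powers (linear), then convert back to dB:
L_total = 10·log₁₀(10^(66.7/10) + 10^(64.9/10) + 10^(76.4/10) + 10^(65.8/10)) = 10·log₁₀(55220000) = 77.4 dB SPL.

77.4 dB SPL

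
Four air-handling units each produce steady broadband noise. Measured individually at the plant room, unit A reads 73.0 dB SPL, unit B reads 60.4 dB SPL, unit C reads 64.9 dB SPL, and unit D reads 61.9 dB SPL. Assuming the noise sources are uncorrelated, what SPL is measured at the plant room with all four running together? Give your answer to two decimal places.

74.10 dB SPL

Incoherent sources sum as intensities:
L_total = 10·log₁₀(10^(73.0/10) + 10^(60.4/10) + 10^(64.9/10) + 10^(61.9/10)) = 10·log₁₀(25690000) = 74.10 dB SPL.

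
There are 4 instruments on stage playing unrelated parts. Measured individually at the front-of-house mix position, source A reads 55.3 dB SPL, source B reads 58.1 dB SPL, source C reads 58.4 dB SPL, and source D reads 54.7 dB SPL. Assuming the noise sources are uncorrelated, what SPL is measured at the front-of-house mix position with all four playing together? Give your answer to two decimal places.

62.95 dB SPL

Uncorrelated sources add in intensity (power), not in dB.
L_total = 10·log₁₀(10^(55.3/10) + 10^(58.1/10) + 10^(58.4/10) + 10^(54.7/10)) = 10·log₁₀(1971000) = 62.95 dB SPL.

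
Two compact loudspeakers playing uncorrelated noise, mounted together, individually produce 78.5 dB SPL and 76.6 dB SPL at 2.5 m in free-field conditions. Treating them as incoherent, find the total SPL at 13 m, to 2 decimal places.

Combined at 2.5 m: 10·log₁₀(10^(78.5/10)+10^(76.6/10)) = 80.663 dB SPL.
Then apply −20·log₁₀(13/2.5) = -14.320 dB → 66.34 dB SPL.

66.34 dB SPL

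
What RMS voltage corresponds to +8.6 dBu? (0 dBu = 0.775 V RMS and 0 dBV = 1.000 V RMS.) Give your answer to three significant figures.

2.09 V

V = 0.775 V × 10^(+8.6/20).
= 0.775 × 2.692 = 2.09 V.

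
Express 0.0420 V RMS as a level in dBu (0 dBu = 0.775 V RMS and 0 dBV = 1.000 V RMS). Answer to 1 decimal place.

dBu = 20·log₁₀(V / 0.775 V).
20·log₁₀(0.0420/0.775) = -25.3 dBu.

-25.3 dBu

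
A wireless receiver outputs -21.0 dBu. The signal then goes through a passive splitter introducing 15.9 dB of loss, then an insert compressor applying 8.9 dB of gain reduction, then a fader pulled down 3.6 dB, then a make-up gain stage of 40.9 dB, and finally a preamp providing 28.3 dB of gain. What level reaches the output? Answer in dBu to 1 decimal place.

+19.8 dBu

In dB, series stages simply add:
-21.0 − 15.9 − 8.9 − 3.6 + 40.9 + 28.3 = +19.8 dBu.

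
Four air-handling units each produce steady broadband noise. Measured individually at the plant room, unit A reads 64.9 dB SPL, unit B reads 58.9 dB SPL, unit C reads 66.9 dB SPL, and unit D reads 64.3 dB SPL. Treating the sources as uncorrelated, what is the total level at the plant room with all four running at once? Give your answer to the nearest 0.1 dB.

70.6 dB SPL

Uncorrelated sources add in intensity (power), not in dB.
L_total = 10·log₁₀(10^(64.9/10) + 10^(58.9/10) + 10^(66.9/10) + 10^(64.3/10)) = 10·log₁₀(11460000) = 70.6 dB SPL.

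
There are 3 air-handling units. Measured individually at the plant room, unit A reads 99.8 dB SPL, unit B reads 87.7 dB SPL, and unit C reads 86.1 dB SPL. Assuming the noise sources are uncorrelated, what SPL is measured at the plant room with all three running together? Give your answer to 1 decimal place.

100.2 dB SPL

Incoherent sources sum as intensities:
L_total = 10·log₁₀(10^(99.8/10) + 10^(87.7/10) + 10^(86.1/10)) = 10·log₁₀(10546000000) = 100.2 dB SPL.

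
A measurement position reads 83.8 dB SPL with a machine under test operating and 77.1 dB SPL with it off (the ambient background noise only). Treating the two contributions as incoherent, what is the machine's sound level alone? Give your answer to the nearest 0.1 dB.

Subtract intensities: L_src = 10·log₁₀(10^(L_total/10) − 10^(L_bg/10)).
L_src = 10·log₁₀(10^(83.8/10) − 10^(77.1/10)) = 10·log₁₀(188600000) = 82.8 dB SPL.

82.8 dB SPL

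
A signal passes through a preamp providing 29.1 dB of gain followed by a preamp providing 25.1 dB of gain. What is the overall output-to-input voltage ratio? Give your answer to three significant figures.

Net gain = 29.1 + 25.1 = 54.2 dB.
Voltage ratio = 10^(54.2/20) = 513.

513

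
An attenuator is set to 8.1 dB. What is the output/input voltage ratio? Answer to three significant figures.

0.394

Voltage ratio = 10^(dB/20).
10^(-8.1/20) = 10^(-0.4050) = 0.394.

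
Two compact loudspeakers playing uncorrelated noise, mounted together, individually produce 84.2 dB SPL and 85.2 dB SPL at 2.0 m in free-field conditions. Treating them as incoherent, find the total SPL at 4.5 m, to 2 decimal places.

80.70 dB SPL

Combined at 2.0 m: 10·log₁₀(10^(84.2/10)+10^(85.2/10)) = 87.739 dB SPL.
Then apply −20·log₁₀(4.5/2.0) = -7.044 dB → 80.70 dB SPL.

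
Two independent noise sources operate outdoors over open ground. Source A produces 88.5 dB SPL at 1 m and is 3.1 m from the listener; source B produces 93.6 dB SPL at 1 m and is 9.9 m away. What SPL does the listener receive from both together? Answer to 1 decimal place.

At the listener: L_A = 88.5 − 20·log₁₀(3.1) = 78.67 dB; L_B = 93.6 − 20·log₁₀(9.9) = 73.69 dB.
Combined: 10·log₁₀(10^(78.67/10)+10^(73.69/10)) = 79.9 dB SPL.

79.9 dB SPL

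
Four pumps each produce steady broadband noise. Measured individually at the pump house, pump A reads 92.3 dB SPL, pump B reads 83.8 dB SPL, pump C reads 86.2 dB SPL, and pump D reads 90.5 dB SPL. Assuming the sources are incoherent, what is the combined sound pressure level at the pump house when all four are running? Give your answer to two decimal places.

95.41 dB SPL

Add the sources as powers (linear), then convert back to dB:
L_total = 10·log₁₀(10^(92.3/10) + 10^(83.8/10) + 10^(86.2/10) + 10^(90.5/10)) = 10·log₁₀(3477000000) = 95.41 dB SPL.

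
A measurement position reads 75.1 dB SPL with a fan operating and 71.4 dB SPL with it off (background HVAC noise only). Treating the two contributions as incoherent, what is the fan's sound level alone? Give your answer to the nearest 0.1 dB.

Background correction is a power subtraction:
L_src = 10·log₁₀(10^(75.1/10) − 10^(71.4/10)) = 10·log₁₀(18560000) = 72.7 dB SPL.

72.7 dB SPL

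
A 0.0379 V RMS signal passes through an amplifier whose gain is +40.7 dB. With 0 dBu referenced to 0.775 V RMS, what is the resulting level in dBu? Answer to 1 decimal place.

Input level: 20·log₁₀(0.0379/0.775) = -26.21 dBu.
Output: -26.21 + 40.7 = +14.5 dBu.

+14.5 dBu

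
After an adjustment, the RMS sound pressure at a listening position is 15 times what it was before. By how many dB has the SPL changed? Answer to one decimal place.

SPL change from a pressure ratio uses the 20·log₁₀ form:
20·log₁₀(15) = 23.5 dB.

23.5 dB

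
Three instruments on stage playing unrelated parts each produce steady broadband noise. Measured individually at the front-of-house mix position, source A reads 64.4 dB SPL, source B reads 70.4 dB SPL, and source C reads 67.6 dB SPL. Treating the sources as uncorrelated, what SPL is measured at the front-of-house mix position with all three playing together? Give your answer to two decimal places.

72.89 dB SPL

Uncorrelated sources add in intensity (power), not in dB.
L_total = 10·log₁₀(10^(64.4/10) + 10^(70.4/10) + 10^(67.6/10)) = 10·log₁₀(19470000) = 72.89 dB SPL.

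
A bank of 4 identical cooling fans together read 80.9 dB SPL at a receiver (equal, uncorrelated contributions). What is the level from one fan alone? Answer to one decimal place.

74.9 dB SPL

4 equal incoherent sources add 10·log₁₀(4) = 6.02 dB over one source.
L_one = 80.9 − 6.02 = 74.9 dB SPL.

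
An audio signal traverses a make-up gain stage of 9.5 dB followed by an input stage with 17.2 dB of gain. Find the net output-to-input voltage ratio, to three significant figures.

21.6

Net gain = 9.5 + 17.2 = 26.7 dB.
Voltage ratio = 10^(26.7/20) = 21.6.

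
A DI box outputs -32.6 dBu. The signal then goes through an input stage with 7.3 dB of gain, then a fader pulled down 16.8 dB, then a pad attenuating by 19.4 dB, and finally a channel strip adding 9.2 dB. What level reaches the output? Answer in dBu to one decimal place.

-52.3 dBu

Cascaded gains and losses add directly in dB.
-32.6 + 7.3 − 16.8 − 19.4 + 9.2 = -52.3 dBu.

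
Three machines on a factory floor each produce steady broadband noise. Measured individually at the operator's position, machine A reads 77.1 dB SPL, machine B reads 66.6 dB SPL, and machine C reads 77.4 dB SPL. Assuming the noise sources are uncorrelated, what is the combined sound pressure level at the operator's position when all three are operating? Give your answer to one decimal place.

80.4 dB SPL

Incoherent sources sum as intensities:
L_total = 10·log₁₀(10^(77.1/10) + 10^(66.6/10) + 10^(77.4/10)) = 10·log₁₀(110800000) = 80.4 dB SPL.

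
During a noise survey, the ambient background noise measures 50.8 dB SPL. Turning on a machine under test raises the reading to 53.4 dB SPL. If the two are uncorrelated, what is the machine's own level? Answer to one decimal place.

49.9 dB SPL

Subtract intensities: L_src = 10·log₁₀(10^(L_total/10) − 10^(L_bg/10)).
L_src = 10·log₁₀(10^(53.4/10) − 10^(50.8/10)) = 10·log₁₀(98550) = 49.9 dB SPL.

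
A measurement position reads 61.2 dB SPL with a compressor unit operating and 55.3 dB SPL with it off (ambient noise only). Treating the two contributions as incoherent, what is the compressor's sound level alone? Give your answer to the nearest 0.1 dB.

59.9 dB SPL

Remove the background by subtracting linear intensities:
L_src = 10·log₁₀(10^(61.2/10) − 10^(55.3/10)) = 10·log₁₀(979400) = 59.9 dB SPL.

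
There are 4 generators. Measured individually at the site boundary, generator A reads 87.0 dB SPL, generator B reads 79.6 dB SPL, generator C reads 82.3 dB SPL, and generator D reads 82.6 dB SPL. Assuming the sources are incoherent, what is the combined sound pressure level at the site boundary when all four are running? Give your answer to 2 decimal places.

Incoherent sources sum as intensities:
L_total = 10·log₁₀(10^(87.0/10) + 10^(79.6/10) + 10^(82.3/10) + 10^(82.6/10)) = 10·log₁₀(944200000) = 89.75 dB SPL.

89.75 dB SPL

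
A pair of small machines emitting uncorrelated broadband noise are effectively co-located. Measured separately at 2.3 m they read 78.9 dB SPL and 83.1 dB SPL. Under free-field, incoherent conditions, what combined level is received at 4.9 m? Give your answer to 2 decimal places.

Combined at 2.3 m: 10·log₁₀(10^(78.9/10)+10^(83.1/10)) = 84.499 dB SPL.
Then apply −20·log₁₀(4.9/2.3) = -6.569 dB → 77.93 dB SPL.

77.93 dB SPL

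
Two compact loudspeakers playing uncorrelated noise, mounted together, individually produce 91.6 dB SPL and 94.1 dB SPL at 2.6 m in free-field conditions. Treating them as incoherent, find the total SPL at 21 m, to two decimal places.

77.89 dB SPL

Combined at 2.6 m: 10·log₁₀(10^(91.6/10)+10^(94.1/10)) = 96.038 dB SPL.
Then apply −20·log₁₀(21/2.6) = -18.145 dB → 77.89 dB SPL.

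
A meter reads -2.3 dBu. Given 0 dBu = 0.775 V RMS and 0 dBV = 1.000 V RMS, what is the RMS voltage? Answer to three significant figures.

0.595 V

V = 0.775 V × 10^(-2.3/20).
= 0.775 × 0.7674 = 0.595 V.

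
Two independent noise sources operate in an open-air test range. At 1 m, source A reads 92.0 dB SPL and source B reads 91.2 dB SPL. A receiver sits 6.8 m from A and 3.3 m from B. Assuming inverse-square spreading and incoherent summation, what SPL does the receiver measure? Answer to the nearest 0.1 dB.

At the listener: L_A = 92.0 − 20·log₁₀(6.8) = 75.35 dB; L_B = 91.2 − 20·log₁₀(3.3) = 80.83 dB.
Combined: 10·log₁₀(10^(75.35/10)+10^(80.83/10)) = 81.9 dB SPL.

81.9 dB SPL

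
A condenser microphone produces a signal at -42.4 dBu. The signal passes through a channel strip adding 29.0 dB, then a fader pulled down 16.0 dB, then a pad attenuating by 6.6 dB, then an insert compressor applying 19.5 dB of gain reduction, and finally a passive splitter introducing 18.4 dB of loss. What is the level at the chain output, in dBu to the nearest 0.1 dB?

-73.9 dBu

In dB, series stages simply add:
-42.4 + 29.0 − 16.0 − 6.6 − 19.5 − 18.4 = -73.9 dBu.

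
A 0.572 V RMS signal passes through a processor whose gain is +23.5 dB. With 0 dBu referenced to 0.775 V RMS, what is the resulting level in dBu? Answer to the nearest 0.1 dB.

Input level: 20·log₁₀(0.572/0.775) = -2.64 dBu.
Output: -2.64 + 23.5 = +20.9 dBu.

+20.9 dBu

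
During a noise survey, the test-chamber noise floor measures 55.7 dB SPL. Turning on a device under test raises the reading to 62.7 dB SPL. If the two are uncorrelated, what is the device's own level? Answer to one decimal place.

61.7 dB SPL

Subtract intensities: L_src = 10·log₁₀(10^(L_total/10) − 10^(L_bg/10)).
L_src = 10·log₁₀(10^(62.7/10) − 10^(55.7/10)) = 10·log₁₀(1491000) = 61.7 dB SPL.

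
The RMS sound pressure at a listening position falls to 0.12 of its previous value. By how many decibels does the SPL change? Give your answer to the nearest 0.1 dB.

SPL change from a pressure ratio uses the 20·log₁₀ form:
20·log₁₀(0.12) = -18.4 dB.

-18.4 dB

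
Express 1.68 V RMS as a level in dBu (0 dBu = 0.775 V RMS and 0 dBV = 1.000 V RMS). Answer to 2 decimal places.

+6.72 dBu

dBu = 20·log₁₀(V / 0.775 V).
20·log₁₀(1.68/0.775) = +6.72 dBu.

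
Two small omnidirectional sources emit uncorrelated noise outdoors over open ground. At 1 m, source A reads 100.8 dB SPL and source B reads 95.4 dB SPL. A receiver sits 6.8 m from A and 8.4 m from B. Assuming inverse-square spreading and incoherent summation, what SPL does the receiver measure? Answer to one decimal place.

At the listener: L_A = 100.8 − 20·log₁₀(6.8) = 84.15 dB; L_B = 95.4 − 20·log₁₀(8.4) = 76.91 dB.
Combined: 10·log₁₀(10^(84.15/10)+10^(76.91/10)) = 84.9 dB SPL.

84.9 dB SPL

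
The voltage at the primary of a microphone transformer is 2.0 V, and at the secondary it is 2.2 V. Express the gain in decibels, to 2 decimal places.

Voltage is an amplitude quantity, so gain = 20·log₁₀(V_out/V_in).
20·log₁₀(2.2/2.0) = 20·log₁₀(1.100) = 0.83 dB.

0.83 dB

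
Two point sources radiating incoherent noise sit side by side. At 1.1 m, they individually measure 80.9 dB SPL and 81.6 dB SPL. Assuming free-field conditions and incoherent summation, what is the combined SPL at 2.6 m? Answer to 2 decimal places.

Combined at 1.1 m: 10·log₁₀(10^(80.9/10)+10^(81.6/10)) = 84.274 dB SPL.
Then apply −20·log₁₀(2.6/1.1) = -7.472 dB → 76.80 dB SPL.

76.80 dB SPL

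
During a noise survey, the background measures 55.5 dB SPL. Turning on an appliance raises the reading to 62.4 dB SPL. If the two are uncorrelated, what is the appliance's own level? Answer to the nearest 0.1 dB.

61.4 dB SPL

Remove the background by subtracting linear intensities:
L_src = 10·log₁₀(10^(62.4/10) − 10^(55.5/10)) = 10·log₁₀(1383000) = 61.4 dB SPL.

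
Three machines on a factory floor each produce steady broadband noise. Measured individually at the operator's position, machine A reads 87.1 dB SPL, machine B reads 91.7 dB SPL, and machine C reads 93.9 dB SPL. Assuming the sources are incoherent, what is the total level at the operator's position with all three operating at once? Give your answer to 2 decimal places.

Uncorrelated sources add in intensity (power), not in dB.
L_total = 10·log₁₀(10^(87.1/10) + 10^(91.7/10) + 10^(93.9/10)) = 10·log₁₀(4447000000) = 96.48 dB SPL.

96.48 dB SPL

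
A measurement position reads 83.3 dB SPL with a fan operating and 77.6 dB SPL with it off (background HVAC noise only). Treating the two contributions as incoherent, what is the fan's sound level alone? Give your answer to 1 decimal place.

81.9 dB SPL

Remove the background by subtracting linear intensities:
L_src = 10·log₁₀(10^(83.3/10) − 10^(77.6/10)) = 10·log₁₀(156300000) = 81.9 dB SPL.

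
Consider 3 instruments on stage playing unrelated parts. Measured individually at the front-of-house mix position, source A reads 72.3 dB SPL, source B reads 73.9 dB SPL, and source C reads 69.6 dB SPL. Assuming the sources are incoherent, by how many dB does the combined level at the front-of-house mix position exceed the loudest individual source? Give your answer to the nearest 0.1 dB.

3.1 dB

Incoherent sources sum as intensities:
L_total = 10·log₁₀(10^(72.3/10) + 10^(73.9/10) + 10^(69.6/10)) = 77.05 dB SPL.
Excess over the loudest (73.9 dB): 77.05 − 73.9 = 3.1 dB.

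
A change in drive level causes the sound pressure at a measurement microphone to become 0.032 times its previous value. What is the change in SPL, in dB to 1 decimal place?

Sound pressure is an amplitude quantity: ΔL = 20·log₁₀(p₂/p₁).
20·log₁₀(0.032) = -29.9 dB.

-29.9 dB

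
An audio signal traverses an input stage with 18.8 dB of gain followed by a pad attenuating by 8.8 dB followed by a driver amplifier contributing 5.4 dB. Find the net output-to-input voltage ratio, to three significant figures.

5.89

Net gain = 18.8 + (−8.8) + 5.4 = 15.4 dB.
Voltage ratio = 10^(15.4/20) = 5.89.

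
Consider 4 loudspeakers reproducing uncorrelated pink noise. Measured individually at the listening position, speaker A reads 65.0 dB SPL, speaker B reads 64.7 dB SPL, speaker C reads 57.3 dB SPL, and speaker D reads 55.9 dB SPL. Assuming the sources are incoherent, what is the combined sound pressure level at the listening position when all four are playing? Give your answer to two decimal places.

Incoherent sources sum as intensities:
L_total = 10·log₁₀(10^(65.0/10) + 10^(64.7/10) + 10^(57.3/10) + 10^(55.9/10)) = 10·log₁₀(7040000) = 68.48 dB SPL.

68.48 dB SPL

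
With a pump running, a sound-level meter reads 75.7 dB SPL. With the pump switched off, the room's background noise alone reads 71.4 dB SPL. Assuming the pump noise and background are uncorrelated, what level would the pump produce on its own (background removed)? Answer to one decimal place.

Subtract intensities: L_src = 10·log₁₀(10^(L_total/10) − 10^(L_bg/10)).
L_src = 10·log₁₀(10^(75.7/10) − 10^(71.4/10)) = 10·log₁₀(23350000) = 73.7 dB SPL.

73.7 dB SPL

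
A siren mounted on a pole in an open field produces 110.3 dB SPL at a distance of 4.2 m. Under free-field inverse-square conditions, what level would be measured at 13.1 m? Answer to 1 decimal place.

100.4 dB SPL

Inverse-square spreading gives ΔL = −20·log₁₀(d₂/d₁).
ΔL = −20·log₁₀(13.1/4.2) = -9.88 dB, so L₂ = 110.3 + (-9.88) = 100.4 dB SPL.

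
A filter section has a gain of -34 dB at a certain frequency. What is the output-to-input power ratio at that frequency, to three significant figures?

0.000398

Power ratio = 10^(dB/10).
10^(-34/10) = 10^(-3.400) = 0.000398.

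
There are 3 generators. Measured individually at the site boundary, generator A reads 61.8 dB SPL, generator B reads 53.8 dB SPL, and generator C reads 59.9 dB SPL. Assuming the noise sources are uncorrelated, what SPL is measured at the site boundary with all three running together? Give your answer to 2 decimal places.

64.36 dB SPL

Uncorrelated sources add in intensity (power), not in dB.
L_total = 10·log₁₀(10^(61.8/10) + 10^(53.8/10) + 10^(59.9/10)) = 10·log₁₀(2731000) = 64.36 dB SPL.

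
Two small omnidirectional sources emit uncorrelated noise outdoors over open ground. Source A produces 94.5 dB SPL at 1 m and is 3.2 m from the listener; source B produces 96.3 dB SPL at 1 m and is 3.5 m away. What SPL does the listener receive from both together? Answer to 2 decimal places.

At the listener: L_A = 94.5 − 20·log₁₀(3.2) = 84.397 dB; L_B = 96.3 − 20·log₁₀(3.5) = 85.419 dB.
Combined: 10·log₁₀(10^(84.397/10)+10^(85.419/10)) = 87.95 dB SPL.

87.95 dB SPL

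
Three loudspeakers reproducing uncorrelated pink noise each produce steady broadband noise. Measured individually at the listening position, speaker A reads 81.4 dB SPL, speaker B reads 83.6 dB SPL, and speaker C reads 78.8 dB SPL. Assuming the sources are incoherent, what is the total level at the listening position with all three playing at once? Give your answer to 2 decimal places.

86.46 dB SPL

Uncorrelated sources add in intensity (power), not in dB.
L_total = 10·log₁₀(10^(81.4/10) + 10^(83.6/10) + 10^(78.8/10)) = 10·log₁₀(443000000) = 86.46 dB SPL.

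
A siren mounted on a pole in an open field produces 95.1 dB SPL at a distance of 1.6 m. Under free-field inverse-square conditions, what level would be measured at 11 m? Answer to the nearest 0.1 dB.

78.4 dB SPL

Inverse-square spreading gives ΔL = −20·log₁₀(d₂/d₁).
ΔL = −20·log₁₀(11/1.6) = -16.75 dB, so L₂ = 95.1 + (-16.75) = 78.4 dB SPL.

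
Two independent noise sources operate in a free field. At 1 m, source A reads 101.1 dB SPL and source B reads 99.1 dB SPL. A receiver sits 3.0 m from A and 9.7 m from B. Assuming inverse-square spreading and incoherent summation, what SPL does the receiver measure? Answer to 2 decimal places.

91.81 dB SPL

At the listener: L_A = 101.1 − 20·log₁₀(3.0) = 91.558 dB; L_B = 99.1 − 20·log₁₀(9.7) = 79.365 dB.
Combined: 10·log₁₀(10^(91.558/10)+10^(79.365/10)) = 91.81 dB SPL.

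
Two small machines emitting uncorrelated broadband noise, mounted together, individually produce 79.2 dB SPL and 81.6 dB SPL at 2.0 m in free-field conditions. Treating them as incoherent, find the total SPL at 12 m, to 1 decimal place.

Combined at 2.0 m: 10·log₁₀(10^(79.2/10)+10^(81.6/10)) = 83.57 dB SPL.
Then apply −20·log₁₀(12/2.0) = -15.56 dB → 68.0 dB SPL.

68.0 dB SPL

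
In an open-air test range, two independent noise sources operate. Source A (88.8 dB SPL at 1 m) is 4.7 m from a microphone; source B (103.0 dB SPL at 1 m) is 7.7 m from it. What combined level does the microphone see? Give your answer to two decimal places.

At the listener: L_A = 88.8 − 20·log₁₀(4.7) = 75.358 dB; L_B = 103.0 − 20·log₁₀(7.7) = 85.270 dB.
Combined: 10·log₁₀(10^(75.358/10)+10^(85.270/10)) = 85.69 dB SPL.

85.69 dB SPL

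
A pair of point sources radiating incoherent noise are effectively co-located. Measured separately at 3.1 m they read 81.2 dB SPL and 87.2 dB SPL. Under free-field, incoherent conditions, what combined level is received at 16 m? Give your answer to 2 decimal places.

Combined at 3.1 m: 10·log₁₀(10^(81.2/10)+10^(87.2/10)) = 88.173 dB SPL.
Then apply −20·log₁₀(16/3.1) = -14.255 dB → 73.92 dB SPL.

73.92 dB SPL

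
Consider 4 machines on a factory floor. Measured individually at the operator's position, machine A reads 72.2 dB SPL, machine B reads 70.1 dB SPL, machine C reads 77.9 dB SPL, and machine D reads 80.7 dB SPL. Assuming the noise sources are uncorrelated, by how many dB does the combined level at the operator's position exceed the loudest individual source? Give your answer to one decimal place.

Add the sources as powers (linear), then convert back to dB:
L_total = 10·log₁₀(10^(72.2/10) + 10^(70.1/10) + 10^(77.9/10) + 10^(80.7/10)) = 83.14 dB SPL.
Excess over the loudest (80.7 dB): 83.14 − 80.7 = 2.4 dB.

2.4 dB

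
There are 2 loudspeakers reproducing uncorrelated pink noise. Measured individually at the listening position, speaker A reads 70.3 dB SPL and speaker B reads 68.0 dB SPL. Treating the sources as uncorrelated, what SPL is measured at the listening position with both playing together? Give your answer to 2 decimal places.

72.31 dB SPL

Incoherent sources sum as intensities:
L_total = 10·log₁₀(10^(70.3/10) + 10^(68.0/10)) = 10·log₁₀(17020000) = 72.31 dB SPL.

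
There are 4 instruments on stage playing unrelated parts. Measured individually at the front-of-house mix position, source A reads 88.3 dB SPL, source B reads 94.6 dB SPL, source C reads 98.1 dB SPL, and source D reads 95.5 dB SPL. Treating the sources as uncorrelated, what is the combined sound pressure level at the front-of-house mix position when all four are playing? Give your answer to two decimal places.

Incoherent sources sum as intensities:
L_total = 10·log₁₀(10^(88.3/10) + 10^(94.6/10) + 10^(98.1/10) + 10^(95.5/10)) = 10·log₁₀(13565000000) = 101.32 dB SPL.

101.32 dB SPL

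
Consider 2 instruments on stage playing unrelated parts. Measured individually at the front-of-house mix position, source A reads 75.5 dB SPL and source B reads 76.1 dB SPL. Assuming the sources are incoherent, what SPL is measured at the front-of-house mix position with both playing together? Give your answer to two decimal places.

Add the sources as powers (linear), then convert back to dB:
L_total = 10·log₁₀(10^(75.5/10) + 10^(76.1/10)) = 10·log₁₀(76220000) = 78.82 dB SPL.

78.82 dB SPL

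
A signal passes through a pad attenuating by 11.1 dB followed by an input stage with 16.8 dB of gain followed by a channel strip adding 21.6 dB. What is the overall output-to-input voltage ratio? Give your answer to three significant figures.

23.2

Net gain = (−11.1) + 16.8 + 21.6 = 27.3 dB.
Voltage ratio = 10^(27.3/20) = 23.2.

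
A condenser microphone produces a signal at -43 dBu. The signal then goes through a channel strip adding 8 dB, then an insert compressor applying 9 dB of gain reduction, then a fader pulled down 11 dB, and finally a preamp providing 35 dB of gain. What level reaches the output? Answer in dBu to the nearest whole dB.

In dB, series stages simply add:
-43 + 8 − 9 − 11 + 35 = -20 dBu.

-20 dBu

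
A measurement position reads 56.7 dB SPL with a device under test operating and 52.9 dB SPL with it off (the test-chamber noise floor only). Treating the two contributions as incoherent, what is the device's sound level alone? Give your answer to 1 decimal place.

Subtract intensities: L_src = 10·log₁₀(10^(L_total/10) − 10^(L_bg/10)).
L_src = 10·log₁₀(10^(56.7/10) − 10^(52.9/10)) = 10·log₁₀(272800) = 54.4 dB SPL.

54.4 dB SPL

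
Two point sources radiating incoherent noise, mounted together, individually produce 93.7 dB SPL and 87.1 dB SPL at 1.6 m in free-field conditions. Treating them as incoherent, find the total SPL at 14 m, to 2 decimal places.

Combined at 1.6 m: 10·log₁₀(10^(93.7/10)+10^(87.1/10)) = 94.559 dB SPL.
Then apply −20·log₁₀(14/1.6) = -18.840 dB → 75.72 dB SPL.

75.72 dB SPL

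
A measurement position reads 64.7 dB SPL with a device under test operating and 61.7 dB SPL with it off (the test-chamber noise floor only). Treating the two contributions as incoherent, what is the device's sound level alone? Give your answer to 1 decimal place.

61.7 dB SPL

Subtract intensities: L_src = 10·log₁₀(10^(L_total/10) − 10^(L_bg/10)).
L_src = 10·log₁₀(10^(64.7/10) − 10^(61.7/10)) = 10·log₁₀(1472000) = 61.7 dB SPL.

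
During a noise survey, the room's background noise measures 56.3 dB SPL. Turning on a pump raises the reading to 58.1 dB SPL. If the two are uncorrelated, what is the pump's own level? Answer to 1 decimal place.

Background correction is a power subtraction:
L_src = 10·log₁₀(10^(58.1/10) − 10^(56.3/10)) = 10·log₁₀(219100) = 53.4 dB SPL.

53.4 dB SPL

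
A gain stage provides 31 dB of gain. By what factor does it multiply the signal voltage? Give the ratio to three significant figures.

35.5

Voltage ratio = 10^(dB/20).
10^(31/20) = 10^(1.550) = 35.5.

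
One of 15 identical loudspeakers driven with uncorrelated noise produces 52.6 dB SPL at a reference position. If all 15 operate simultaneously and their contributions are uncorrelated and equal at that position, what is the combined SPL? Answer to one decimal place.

64.4 dB SPL

15 equal incoherent sources raise the level by 10·log₁₀(15) = 11.76 dB.
L_total = 52.6 + 11.76 = 64.4 dB SPL.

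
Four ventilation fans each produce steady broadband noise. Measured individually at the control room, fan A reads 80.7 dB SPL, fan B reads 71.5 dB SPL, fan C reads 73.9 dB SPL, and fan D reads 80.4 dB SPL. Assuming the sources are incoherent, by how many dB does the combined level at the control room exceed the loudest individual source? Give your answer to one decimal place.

3.5 dB

Add the sources as powers (linear), then convert back to dB:
L_total = 10·log₁₀(10^(80.7/10) + 10^(71.5/10) + 10^(73.9/10) + 10^(80.4/10)) = 84.25 dB SPL.
Excess over the loudest (80.7 dB): 84.25 − 80.7 = 3.5 dB.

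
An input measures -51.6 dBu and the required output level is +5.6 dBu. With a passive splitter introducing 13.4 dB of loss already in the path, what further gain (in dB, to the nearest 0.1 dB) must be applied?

70.6 dB

The required make-up gain is the shortfall in the dB sum.
G = +5.6 − (-51.6) + 13.4 = 70.6 dB.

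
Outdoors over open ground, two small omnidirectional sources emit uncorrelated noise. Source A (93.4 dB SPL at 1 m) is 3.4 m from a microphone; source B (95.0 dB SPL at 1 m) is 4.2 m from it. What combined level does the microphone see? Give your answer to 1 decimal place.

85.7 dB SPL

At the listener: L_A = 93.4 − 20·log₁₀(3.4) = 82.77 dB; L_B = 95.0 − 20·log₁₀(4.2) = 82.54 dB.
Combined: 10·log₁₀(10^(82.77/10)+10^(82.54/10)) = 85.7 dB SPL.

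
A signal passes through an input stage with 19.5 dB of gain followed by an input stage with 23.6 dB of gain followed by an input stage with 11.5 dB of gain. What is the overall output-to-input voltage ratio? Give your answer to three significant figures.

537

Net gain = 19.5 + 23.6 + 11.5 = 54.6 dB.
Voltage ratio = 10^(54.6/20) = 537.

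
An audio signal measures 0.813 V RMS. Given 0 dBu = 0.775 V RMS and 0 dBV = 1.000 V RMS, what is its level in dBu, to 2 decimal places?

dBu = 20·log₁₀(V / 0.775 V).
20·log₁₀(0.813/0.775) = +0.42 dBu.

+0.42 dBu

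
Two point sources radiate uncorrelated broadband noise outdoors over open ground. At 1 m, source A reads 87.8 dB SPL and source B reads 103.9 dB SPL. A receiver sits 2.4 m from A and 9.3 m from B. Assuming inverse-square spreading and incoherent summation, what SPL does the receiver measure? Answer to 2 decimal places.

At the listener: L_A = 87.8 − 20·log₁₀(2.4) = 80.196 dB; L_B = 103.9 − 20·log₁₀(9.3) = 84.530 dB.
Combined: 10·log₁₀(10^(80.196/10)+10^(84.530/10)) = 85.89 dB SPL.

85.89 dB SPL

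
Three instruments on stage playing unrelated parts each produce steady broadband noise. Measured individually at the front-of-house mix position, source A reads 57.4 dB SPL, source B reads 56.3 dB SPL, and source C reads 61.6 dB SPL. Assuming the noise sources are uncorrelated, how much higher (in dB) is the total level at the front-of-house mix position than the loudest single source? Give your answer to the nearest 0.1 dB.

Uncorrelated sources add in intensity (power), not in dB.
L_total = 10·log₁₀(10^(57.4/10) + 10^(56.3/10) + 10^(61.6/10)) = 63.84 dB SPL.
Excess over the loudest (61.6 dB): 63.84 − 61.6 = 2.2 dB.

2.2 dB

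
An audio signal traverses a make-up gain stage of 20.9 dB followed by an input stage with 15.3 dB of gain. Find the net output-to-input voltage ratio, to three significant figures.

64.6

Net gain = 20.9 + 15.3 = 36.2 dB.
Voltage ratio = 10^(36.2/20) = 64.6.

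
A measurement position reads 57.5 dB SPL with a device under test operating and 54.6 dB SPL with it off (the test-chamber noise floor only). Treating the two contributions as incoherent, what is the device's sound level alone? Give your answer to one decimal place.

54.4 dB SPL

Subtract intensities: L_src = 10·log₁₀(10^(L_total/10) − 10^(L_bg/10)).
L_src = 10·log₁₀(10^(57.5/10) − 10^(54.6/10)) = 10·log₁₀(273900) = 54.4 dB SPL.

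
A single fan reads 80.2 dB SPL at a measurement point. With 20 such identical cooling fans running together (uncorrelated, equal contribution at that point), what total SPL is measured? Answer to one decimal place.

93.2 dB SPL

20 equal incoherent sources raise the level by 10·log₁₀(20) = 13.01 dB.
L_total = 80.2 + 13.01 = 93.2 dB SPL.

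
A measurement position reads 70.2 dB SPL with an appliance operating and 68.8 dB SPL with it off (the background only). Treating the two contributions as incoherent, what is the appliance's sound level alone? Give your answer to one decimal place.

Background correction is a power subtraction:
L_src = 10·log₁₀(10^(70.2/10) − 10^(68.8/10)) = 10·log₁₀(2886000) = 64.6 dB SPL.

64.6 dB SPL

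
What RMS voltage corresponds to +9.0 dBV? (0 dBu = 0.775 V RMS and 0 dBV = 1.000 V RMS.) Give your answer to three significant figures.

2.82 V

V = 1.000 V × 10^(+9.0/20).
= 1.000 × 2.818 = 2.82 V.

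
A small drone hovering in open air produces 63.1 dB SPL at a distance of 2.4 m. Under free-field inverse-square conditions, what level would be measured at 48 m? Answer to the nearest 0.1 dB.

Free-field point source: level drops by 20·log₁₀ of the distance ratio.
ΔL = −20·log₁₀(48/2.4) = -26.02 dB, so L₂ = 63.1 + (-26.02) = 37.1 dB SPL.

37.1 dB SPL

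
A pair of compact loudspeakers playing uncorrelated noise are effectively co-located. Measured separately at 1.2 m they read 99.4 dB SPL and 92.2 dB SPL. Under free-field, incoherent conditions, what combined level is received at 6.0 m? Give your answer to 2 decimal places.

Combined at 1.2 m: 10·log₁₀(10^(99.4/10)+10^(92.2/10)) = 100.157 dB SPL.
Then apply −20·log₁₀(6.0/1.2) = -13.979 dB → 86.18 dB SPL.

86.18 dB SPL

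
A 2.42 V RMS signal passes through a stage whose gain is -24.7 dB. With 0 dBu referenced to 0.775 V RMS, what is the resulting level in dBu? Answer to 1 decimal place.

Input level: 20·log₁₀(2.42/0.775) = 9.89 dBu.
Output: 9.89 − 24.7 = -14.8 dBu.

-14.8 dBu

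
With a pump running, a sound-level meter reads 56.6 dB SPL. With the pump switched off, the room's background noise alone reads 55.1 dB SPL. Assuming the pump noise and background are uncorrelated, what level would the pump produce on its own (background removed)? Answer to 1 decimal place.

51.3 dB SPL

Background correction is a power subtraction:
L_src = 10·log₁₀(10^(56.6/10) − 10^(55.1/10)) = 10·log₁₀(133500) = 51.3 dB SPL.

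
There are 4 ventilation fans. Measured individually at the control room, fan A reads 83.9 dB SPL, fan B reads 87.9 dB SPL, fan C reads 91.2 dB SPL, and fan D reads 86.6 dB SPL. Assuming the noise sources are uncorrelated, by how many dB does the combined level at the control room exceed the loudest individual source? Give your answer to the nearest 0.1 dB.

Uncorrelated sources add in intensity (power), not in dB.
L_total = 10·log₁₀(10^(83.9/10) + 10^(87.9/10) + 10^(91.2/10) + 10^(86.6/10)) = 94.21 dB SPL.
Excess over the loudest (91.2 dB): 94.21 − 91.2 = 3.0 dB.

3.0 dB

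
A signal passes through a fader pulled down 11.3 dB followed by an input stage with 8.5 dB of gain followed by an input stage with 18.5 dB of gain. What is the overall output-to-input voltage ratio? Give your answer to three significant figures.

Net gain = (−11.3) + 8.5 + 18.5 = 15.7 dB.
Voltage ratio = 10^(15.7/20) = 6.10.

6.10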